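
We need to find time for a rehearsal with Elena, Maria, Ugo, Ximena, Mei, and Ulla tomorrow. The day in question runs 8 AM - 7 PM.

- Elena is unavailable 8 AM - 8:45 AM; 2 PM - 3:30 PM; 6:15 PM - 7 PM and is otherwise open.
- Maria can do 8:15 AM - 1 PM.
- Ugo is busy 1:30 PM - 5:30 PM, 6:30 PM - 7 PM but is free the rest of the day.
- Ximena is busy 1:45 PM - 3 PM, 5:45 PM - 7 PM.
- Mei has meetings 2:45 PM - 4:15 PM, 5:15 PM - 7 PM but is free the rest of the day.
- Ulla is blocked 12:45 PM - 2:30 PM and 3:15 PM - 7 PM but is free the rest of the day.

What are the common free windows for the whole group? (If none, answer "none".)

08:45-12:45

Elena free: 08:45-14:00, 15:30-18:15 (invert busy blocks within the working day).
Maria free: 08:15-13:00.
Ugo free: 08:00-13:30, 17:30-18:30 (invert busy blocks within the working day).
Ximena free: 08:00-13:45, 15:00-17:45 (invert busy blocks within the working day).
Mei free: 08:00-14:45, 16:15-17:15 (invert busy blocks within the working day).
Ulla free: 08:00-12:45, 14:30-15:15 (invert busy blocks within the working day).
Elena ∩ Maria: 08:45-13:00.
Elena ∩ Maria ∩ Ugo: 08:45-13:00.
Elena ∩ Maria ∩ Ugo ∩ Ximena: 08:45-13:00.
Elena ∩ Maria ∩ Ugo ∩ Ximena ∩ Mei: 08:45-13:00.
Elena ∩ Maria ∩ Ugo ∩ Ximena ∩ Mei ∩ Ulla: 08:45-12:45.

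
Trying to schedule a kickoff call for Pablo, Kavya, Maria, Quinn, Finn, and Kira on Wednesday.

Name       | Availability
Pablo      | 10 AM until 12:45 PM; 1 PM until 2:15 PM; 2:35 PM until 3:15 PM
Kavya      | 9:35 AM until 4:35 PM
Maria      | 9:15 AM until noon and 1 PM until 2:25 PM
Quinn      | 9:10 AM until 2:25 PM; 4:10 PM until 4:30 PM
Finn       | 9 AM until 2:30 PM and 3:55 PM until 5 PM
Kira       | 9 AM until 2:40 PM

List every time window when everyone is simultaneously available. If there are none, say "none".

10:00-12:00, 13:00-14:15

Pablo ∩ Kavya: 10:00-12:45, 13:00-14:15, 14:35-15:15.
Pablo ∩ Kavya ∩ Maria: 10:00-12:00, 13:00-14:15.
Pablo ∩ Kavya ∩ Maria ∩ Quinn: 10:00-12:00, 13:00-14:15.
Pablo ∩ Kavya ∩ Maria ∩ Quinn ∩ Finn: 10:00-12:00, 13:00-14:15.
Pablo ∩ Kavya ∩ Maria ∩ Quinn ∩ Finn ∩ Kira: 10:00-12:00, 13:00-14:15.
Those are the intersection windows.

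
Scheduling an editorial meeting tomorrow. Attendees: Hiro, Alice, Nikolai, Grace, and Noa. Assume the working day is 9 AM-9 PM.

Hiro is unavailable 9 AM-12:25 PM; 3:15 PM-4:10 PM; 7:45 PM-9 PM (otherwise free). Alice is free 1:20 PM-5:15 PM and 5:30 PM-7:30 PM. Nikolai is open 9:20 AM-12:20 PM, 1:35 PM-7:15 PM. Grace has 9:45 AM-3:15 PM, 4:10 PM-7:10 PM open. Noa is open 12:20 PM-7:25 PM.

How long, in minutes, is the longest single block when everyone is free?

Hiro free: 12:25-15:15, 16:10-19:45 (invert busy blocks within the working day).
Alice free: 13:20-17:15, 17:30-19:30.
Nikolai free: 09:20-12:20, 13:35-19:15.
Grace free: 09:45-15:15, 16:10-19:10.
Noa free: 12:20-19:25.
Hiro ∩ Alice: 13:20-15:15, 16:10-17:15, 17:30-19:30.
Hiro ∩ Alice ∩ Nikolai: 13:35-15:15, 16:10-17:15, 17:30-19:15.
Hiro ∩ Alice ∩ Nikolai ∩ Grace: 13:35-15:15, 16:10-17:15, 17:30-19:10.
Hiro ∩ Alice ∩ Nikolai ∩ Grace ∩ Noa: 13:35-15:15, 16:10-17:15, 17:30-19:10.
So the common availability across everyone is 13:35-15:15, 16:10-17:15, 17:30-19:10.
The longest is 13:35-15:15 at 100 minutes.

100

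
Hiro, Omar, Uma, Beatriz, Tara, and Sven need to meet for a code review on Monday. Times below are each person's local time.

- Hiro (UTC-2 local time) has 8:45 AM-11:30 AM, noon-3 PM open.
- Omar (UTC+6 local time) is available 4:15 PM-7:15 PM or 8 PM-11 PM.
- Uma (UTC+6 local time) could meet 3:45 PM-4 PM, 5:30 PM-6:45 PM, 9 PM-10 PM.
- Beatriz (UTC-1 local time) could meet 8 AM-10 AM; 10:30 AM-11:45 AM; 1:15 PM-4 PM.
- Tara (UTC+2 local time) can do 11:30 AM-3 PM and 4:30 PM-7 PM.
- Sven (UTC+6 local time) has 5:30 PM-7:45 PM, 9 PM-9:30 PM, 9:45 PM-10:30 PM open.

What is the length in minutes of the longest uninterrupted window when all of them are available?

Hiro in UTC: 10:45-13:30, 14:00-17:00 (add 2h to convert from UTC-2).
Omar in UTC: 10:15-13:15, 14:00-17:00 (subtract 6h to convert from UTC+6).
Uma in UTC: 09:45-10:00, 11:30-12:45, 15:00-16:00 (subtract 6h to convert from UTC+6).
Beatriz in UTC: 09:00-11:00, 11:30-12:45, 14:15-17:00 (add 1h to convert from UTC-1).
Tara in UTC: 09:30-13:00, 14:30-17:00 (subtract 2h to convert from UTC+2).
Sven in UTC: 11:30-13:45, 15:00-15:30, 15:45-16:30 (subtract 6h to convert from UTC+6).
Hiro ∩ Omar: 10:45-13:15, 14:00-17:00.
Hiro ∩ Omar ∩ Uma: 11:30-12:45, 15:00-16:00.
Hiro ∩ Omar ∩ Uma ∩ Beatriz: 11:30-12:45, 15:00-16:00.
Hiro ∩ Omar ∩ Uma ∩ Beatriz ∩ Tara: 11:30-12:45, 15:00-16:00.
Hiro ∩ Omar ∩ Uma ∩ Beatriz ∩ Tara ∩ Sven: 11:30-12:45, 15:00-15:30, 15:45-16:00.
So the common availability across everyone is 11:30-12:45, 15:00-15:30, 15:45-16:00.
The longest is 11:30-12:45 at 75 minutes.

75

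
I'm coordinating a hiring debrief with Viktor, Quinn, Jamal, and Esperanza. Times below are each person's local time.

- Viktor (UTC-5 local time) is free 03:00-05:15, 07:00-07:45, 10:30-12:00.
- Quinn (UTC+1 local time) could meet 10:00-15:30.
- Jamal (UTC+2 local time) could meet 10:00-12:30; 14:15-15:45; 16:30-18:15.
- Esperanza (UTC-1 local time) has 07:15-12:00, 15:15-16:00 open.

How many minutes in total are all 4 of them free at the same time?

Viktor in UTC: 08:00-10:15, 12:00-12:45, 15:30-17:00 (add 5h to convert from UTC-5).
Quinn in UTC: 09:00-14:30 (subtract 1h to convert from UTC+1).
Jamal in UTC: 08:00-10:30, 12:15-13:45, 14:30-16:15 (subtract 2h to convert from UTC+2).
Esperanza in UTC: 08:15-13:00, 16:15-17:00 (add 1h to convert from UTC-1).
Viktor ∩ Quinn: 09:00-10:15, 12:00-12:45.
Viktor ∩ Quinn ∩ Jamal: 09:00-10:15, 12:15-12:45.
Viktor ∩ Quinn ∩ Jamal ∩ Esperanza: 09:00-10:15, 12:15-12:45.
Summing the common windows: 75 + 30 = 105 minutes.

105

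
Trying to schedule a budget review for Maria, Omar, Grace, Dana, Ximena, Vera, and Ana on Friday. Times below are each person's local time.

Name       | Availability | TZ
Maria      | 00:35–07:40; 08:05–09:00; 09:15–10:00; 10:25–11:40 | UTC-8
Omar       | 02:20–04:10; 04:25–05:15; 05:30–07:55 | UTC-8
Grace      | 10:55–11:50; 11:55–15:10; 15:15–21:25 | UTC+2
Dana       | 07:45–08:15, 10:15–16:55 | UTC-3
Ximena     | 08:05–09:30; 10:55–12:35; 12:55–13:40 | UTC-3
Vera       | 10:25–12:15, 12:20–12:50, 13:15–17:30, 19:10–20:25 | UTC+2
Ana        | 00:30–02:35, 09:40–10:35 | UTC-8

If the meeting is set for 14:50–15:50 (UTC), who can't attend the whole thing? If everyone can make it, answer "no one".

Maria in UTC: 08:35-15:40, 16:05-17:00, 17:15-18:00, 18:25-19:40 (add 8h to convert from UTC-8).
Omar in UTC: 10:20-12:10, 12:25-13:15, 13:30-15:55 (add 8h to convert from UTC-8).
Grace in UTC: 08:55-09:50, 09:55-13:10, 13:15-19:25 (subtract 2h to convert from UTC+2).
Dana in UTC: 10:45-11:15, 13:15-19:55 (add 3h to convert from UTC-3).
Ximena in UTC: 11:05-12:30, 13:55-15:35, 15:55-16:40 (add 3h to convert from UTC-3).
Vera in UTC: 08:25-10:15, 10:20-10:50, 11:15-15:30, 17:10-18:25 (subtract 2h to convert from UTC+2).
Ana in UTC: 08:30-10:35, 17:40-18:35 (add 8h to convert from UTC-8).
Maria: not fully free for 14:50-15:50. Omar: free for 14:50-15:50. Grace: free for 14:50-15:50. Dana: free for 14:50-15:50. Ximena: not fully free for 14:50-15:50. Vera: not fully free for 14:50-15:50. Ana: not fully free for 14:50-15:50.

Ana, Maria, Vera, Ximena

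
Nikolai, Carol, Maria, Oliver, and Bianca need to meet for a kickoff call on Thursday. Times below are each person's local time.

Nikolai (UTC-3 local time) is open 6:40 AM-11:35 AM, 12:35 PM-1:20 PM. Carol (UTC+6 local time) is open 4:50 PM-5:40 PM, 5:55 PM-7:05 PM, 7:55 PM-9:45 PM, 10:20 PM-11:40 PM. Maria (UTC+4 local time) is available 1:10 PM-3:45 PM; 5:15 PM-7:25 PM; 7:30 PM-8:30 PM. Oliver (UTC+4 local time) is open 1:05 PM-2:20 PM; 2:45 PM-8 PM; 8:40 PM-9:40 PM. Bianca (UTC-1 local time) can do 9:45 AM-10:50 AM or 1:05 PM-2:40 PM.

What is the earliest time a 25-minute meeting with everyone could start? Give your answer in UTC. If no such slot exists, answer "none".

Nikolai in UTC: 09:40-14:35, 15:35-16:20 (add 3h to convert from UTC-3).
Carol in UTC: 10:50-11:40, 11:55-13:05, 13:55-15:45, 16:20-17:40 (subtract 6h to convert from UTC+6).
Maria in UTC: 09:10-11:45, 13:15-15:25, 15:30-16:30 (subtract 4h to convert from UTC+4).
Oliver in UTC: 09:05-10:20, 10:45-16:00, 16:40-17:40 (subtract 4h to convert from UTC+4).
Bianca in UTC: 10:45-11:50, 14:05-15:40 (add 1h to convert from UTC-1).
Nikolai ∩ Carol: 10:50-11:40, 11:55-13:05, 13:55-14:35, 15:35-15:45.
Nikolai ∩ Carol ∩ Maria: 10:50-11:40, 13:55-14:35, 15:35-15:45.
Nikolai ∩ Carol ∩ Maria ∩ Oliver: 10:50-11:40, 13:55-14:35, 15:35-15:45.
Nikolai ∩ Carol ∩ Maria ∩ Oliver ∩ Bianca: 10:50-11:40, 14:05-14:35, 15:35-15:40.
The first common window of at least 25 minutes is 10:50-11:40, so the earliest start is 10:50.

10:50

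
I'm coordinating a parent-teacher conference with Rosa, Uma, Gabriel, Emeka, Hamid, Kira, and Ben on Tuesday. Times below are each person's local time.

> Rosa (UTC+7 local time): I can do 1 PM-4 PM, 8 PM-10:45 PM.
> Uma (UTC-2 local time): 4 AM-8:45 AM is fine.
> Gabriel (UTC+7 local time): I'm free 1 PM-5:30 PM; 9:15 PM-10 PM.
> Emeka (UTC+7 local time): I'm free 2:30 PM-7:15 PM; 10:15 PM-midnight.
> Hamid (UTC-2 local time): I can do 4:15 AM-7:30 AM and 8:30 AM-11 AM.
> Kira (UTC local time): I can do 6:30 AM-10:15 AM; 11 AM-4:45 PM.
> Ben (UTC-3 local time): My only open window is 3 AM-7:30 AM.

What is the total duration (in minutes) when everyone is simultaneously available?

90

Rosa in UTC: 06:00-09:00, 13:00-15:45 (subtract 7h to convert from UTC+7).
Uma in UTC: 06:00-10:45 (add 2h to convert from UTC-2).
Gabriel in UTC: 06:00-10:30, 14:15-15:00 (subtract 7h to convert from UTC+7).
Emeka in UTC: 07:30-12:15, 15:15-17:00 (subtract 7h to convert from UTC+7).
Hamid in UTC: 06:15-09:30, 10:30-13:00 (add 2h to convert from UTC-2).
Kira in UTC: 06:30-10:15, 11:00-16:45.
Ben in UTC: 06:00-10:30 (add 3h to convert from UTC-3).
Rosa ∩ Uma: 06:00-09:00.
Rosa ∩ Uma ∩ Gabriel: 06:00-09:00.
Rosa ∩ Uma ∩ Gabriel ∩ Emeka: 07:30-09:00.
Rosa ∩ Uma ∩ Gabriel ∩ Emeka ∩ Hamid: 07:30-09:00.
Rosa ∩ Uma ∩ Gabriel ∩ Emeka ∩ Hamid ∩ Kira: 07:30-09:00.
Rosa ∩ Uma ∩ Gabriel ∩ Emeka ∩ Hamid ∩ Kira ∩ Ben: 07:30-09:00.
That's a single block of 90 minutes.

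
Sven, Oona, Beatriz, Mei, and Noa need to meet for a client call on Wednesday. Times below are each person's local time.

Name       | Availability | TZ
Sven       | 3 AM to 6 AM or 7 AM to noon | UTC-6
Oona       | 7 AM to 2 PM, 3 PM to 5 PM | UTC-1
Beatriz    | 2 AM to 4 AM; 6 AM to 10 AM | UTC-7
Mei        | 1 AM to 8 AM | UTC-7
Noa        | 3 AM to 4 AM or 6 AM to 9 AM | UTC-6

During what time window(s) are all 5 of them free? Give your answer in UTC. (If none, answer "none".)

09:00-10:00, 13:00-15:00

Sven in UTC: 09:00-12:00, 13:00-18:00 (add 6h to convert from UTC-6).
Oona in UTC: 08:00-15:00, 16:00-18:00 (add 1h to convert from UTC-1).
Beatriz in UTC: 09:00-11:00, 13:00-17:00 (add 7h to convert from UTC-7).
Mei in UTC: 08:00-15:00 (add 7h to convert from UTC-7).
Noa in UTC: 09:00-10:00, 12:00-15:00 (add 6h to convert from UTC-6).
Sven ∩ Oona: 09:00-12:00, 13:00-15:00, 16:00-18:00.
Sven ∩ Oona ∩ Beatriz: 09:00-11:00, 13:00-15:00, 16:00-17:00.
Sven ∩ Oona ∩ Beatriz ∩ Mei: 09:00-11:00, 13:00-15:00.
Sven ∩ Oona ∩ Beatriz ∩ Mei ∩ Noa: 09:00-10:00, 13:00-15:00.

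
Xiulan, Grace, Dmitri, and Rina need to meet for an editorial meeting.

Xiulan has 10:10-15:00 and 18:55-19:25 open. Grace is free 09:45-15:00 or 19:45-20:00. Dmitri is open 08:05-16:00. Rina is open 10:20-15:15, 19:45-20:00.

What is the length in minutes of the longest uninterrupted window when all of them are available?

Xiulan ∩ Grace: 10:10-15:00.
Xiulan ∩ Grace ∩ Dmitri: 10:10-15:00.
Xiulan ∩ Grace ∩ Dmitri ∩ Rina: 10:20-15:00.
Those are the intersection windows.
The longest is 10:20-15:00 at 280 minutes.

280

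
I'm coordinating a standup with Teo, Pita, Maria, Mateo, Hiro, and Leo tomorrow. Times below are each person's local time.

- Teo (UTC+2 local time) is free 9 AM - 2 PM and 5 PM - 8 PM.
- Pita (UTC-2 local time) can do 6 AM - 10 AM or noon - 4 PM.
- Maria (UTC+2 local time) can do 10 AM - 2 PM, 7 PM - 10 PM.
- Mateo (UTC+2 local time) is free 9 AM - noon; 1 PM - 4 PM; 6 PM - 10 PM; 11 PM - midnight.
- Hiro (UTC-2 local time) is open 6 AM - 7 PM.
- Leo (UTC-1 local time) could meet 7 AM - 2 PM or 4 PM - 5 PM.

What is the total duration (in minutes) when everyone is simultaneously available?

240

Teo in UTC: 07:00-12:00, 15:00-18:00 (subtract 2h to convert from UTC+2).
Pita in UTC: 08:00-12:00, 14:00-18:00 (add 2h to convert from UTC-2).
Maria in UTC: 08:00-12:00, 17:00-20:00 (subtract 2h to convert from UTC+2).
Mateo in UTC: 07:00-10:00, 11:00-14:00, 16:00-20:00, 21:00-22:00 (subtract 2h to convert from UTC+2).
Hiro in UTC: 08:00-21:00 (add 2h to convert from UTC-2).
Leo in UTC: 08:00-15:00, 17:00-18:00 (add 1h to convert from UTC-1).
Teo ∩ Pita: 08:00-12:00, 15:00-18:00.
Teo ∩ Pita ∩ Maria: 08:00-12:00, 17:00-18:00.
Teo ∩ Pita ∩ Maria ∩ Mateo: 08:00-10:00, 11:00-12:00, 17:00-18:00.
Teo ∩ Pita ∩ Maria ∩ Mateo ∩ Hiro: 08:00-10:00, 11:00-12:00, 17:00-18:00.
Teo ∩ Pita ∩ Maria ∩ Mateo ∩ Hiro ∩ Leo: 08:00-10:00, 11:00-12:00, 17:00-18:00.
Those are the intersection windows.
Summing the common windows: 120 + 60 + 60 = 240 minutes.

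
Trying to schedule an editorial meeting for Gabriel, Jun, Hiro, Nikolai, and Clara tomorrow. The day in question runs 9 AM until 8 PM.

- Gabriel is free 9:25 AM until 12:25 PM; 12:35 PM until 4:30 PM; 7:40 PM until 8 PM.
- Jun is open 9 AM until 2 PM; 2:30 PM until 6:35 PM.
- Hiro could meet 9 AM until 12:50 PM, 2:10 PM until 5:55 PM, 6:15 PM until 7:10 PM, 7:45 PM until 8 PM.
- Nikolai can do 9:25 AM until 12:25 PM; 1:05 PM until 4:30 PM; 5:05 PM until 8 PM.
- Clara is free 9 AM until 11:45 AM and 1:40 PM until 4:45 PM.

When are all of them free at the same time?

Gabriel ∩ Jun: 09:25-12:25, 12:35-14:00, 14:30-16:30.
Gabriel ∩ Jun ∩ Hiro: 09:25-12:25, 12:35-12:50, 14:30-16:30.
Gabriel ∩ Jun ∩ Hiro ∩ Nikolai: 09:25-12:25, 14:30-16:30.
Gabriel ∩ Jun ∩ Hiro ∩ Nikolai ∩ Clara: 09:25-11:45, 14:30-16:30.

09:25-11:45, 14:30-16:30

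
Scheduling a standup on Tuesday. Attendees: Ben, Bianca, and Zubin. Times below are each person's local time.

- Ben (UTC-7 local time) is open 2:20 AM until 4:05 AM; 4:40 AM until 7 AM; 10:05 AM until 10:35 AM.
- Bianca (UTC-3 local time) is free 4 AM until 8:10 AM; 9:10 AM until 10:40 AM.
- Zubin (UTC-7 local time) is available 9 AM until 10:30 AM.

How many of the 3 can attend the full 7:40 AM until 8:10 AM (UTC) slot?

Ben in UTC: 09:20-11:05, 11:40-14:00, 17:05-17:35 (add 7h to convert from UTC-7).
Bianca in UTC: 07:00-11:10, 12:10-13:40 (add 3h to convert from UTC-3).
Zubin in UTC: 16:00-17:30 (add 7h to convert from UTC-7).
Bianca can make the full 07:40-08:10 slot — that's 1.

1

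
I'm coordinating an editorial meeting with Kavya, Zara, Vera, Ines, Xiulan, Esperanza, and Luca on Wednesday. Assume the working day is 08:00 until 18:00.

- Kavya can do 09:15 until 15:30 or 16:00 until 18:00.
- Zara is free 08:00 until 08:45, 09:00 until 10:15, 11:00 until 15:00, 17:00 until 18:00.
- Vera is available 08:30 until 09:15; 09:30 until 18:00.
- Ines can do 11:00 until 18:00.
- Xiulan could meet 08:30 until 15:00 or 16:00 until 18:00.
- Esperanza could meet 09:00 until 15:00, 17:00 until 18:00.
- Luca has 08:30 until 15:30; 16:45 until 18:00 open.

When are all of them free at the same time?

11:00-15:00, 17:00-18:00

Kavya ∩ Zara: 09:15-10:15, 11:00-15:00, 17:00-18:00.
Kavya ∩ Zara ∩ Vera: 09:30-10:15, 11:00-15:00, 17:00-18:00.
Kavya ∩ Zara ∩ Vera ∩ Ines: 11:00-15:00, 17:00-18:00.
Kavya ∩ Zara ∩ Vera ∩ Ines ∩ Xiulan: 11:00-15:00, 17:00-18:00.
Kavya ∩ Zara ∩ Vera ∩ Ines ∩ Xiulan ∩ Esperanza: 11:00-15:00, 17:00-18:00.
Kavya ∩ Zara ∩ Vera ∩ Ines ∩ Xiulan ∩ Esperanza ∩ Luca: 11:00-15:00, 17:00-18:00.
So the common availability across everyone is 11:00-15:00, 17:00-18:00.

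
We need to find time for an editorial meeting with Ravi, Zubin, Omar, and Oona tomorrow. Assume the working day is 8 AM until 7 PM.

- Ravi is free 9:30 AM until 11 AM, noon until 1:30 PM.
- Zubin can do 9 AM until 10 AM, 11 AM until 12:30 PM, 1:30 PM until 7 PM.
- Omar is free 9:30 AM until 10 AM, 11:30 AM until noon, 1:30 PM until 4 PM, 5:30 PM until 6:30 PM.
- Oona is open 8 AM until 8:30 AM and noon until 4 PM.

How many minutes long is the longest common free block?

0

Ravi ∩ Zubin: 09:30-10:00, 12:00-12:30.
Ravi ∩ Zubin ∩ Omar: 09:30-10:00.
Ravi ∩ Zubin ∩ Omar ∩ Oona: ∅.
There is no time when everyone is free.
No common window exists, so the longest block is 0 minutes.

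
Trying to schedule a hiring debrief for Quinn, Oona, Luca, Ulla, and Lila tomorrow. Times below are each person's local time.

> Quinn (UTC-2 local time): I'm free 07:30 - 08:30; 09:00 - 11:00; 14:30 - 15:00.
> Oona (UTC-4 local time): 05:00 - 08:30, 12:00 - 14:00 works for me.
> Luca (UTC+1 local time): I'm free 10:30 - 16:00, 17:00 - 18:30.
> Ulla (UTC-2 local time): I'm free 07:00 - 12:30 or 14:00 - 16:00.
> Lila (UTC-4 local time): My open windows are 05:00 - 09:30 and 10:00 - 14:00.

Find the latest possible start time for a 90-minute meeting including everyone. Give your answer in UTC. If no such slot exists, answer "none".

Quinn in UTC: 09:30-10:30, 11:00-13:00, 16:30-17:00 (add 2h to convert from UTC-2).
Oona in UTC: 09:00-12:30, 16:00-18:00 (add 4h to convert from UTC-4).
Luca in UTC: 09:30-15:00, 16:00-17:30 (subtract 1h to convert from UTC+1).
Ulla in UTC: 09:00-14:30, 16:00-18:00 (add 2h to convert from UTC-2).
Lila in UTC: 09:00-13:30, 14:00-18:00 (add 4h to convert from UTC-4).
Quinn ∩ Oona: 09:30-10:30, 11:00-12:30, 16:30-17:00.
Quinn ∩ Oona ∩ Luca: 09:30-10:30, 11:00-12:30, 16:30-17:00.
Quinn ∩ Oona ∩ Luca ∩ Ulla: 09:30-10:30, 11:00-12:30, 16:30-17:00.
Quinn ∩ Oona ∩ Luca ∩ Ulla ∩ Lila: 09:30-10:30, 11:00-12:30, 16:30-17:00.
The last common window of at least 90 minutes is 11:00-12:30; a 90-minute meeting can start as late as 11:00 and still end by 12:30.

11:00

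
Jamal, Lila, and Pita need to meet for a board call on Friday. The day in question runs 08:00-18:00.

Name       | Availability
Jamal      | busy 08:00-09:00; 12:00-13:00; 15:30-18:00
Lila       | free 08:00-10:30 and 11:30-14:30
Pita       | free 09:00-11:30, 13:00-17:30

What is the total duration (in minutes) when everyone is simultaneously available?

Jamal free: 09:00-12:00, 13:00-15:30 (invert busy blocks within the working day).
Lila free: 08:00-10:30, 11:30-14:30.
Pita free: 09:00-11:30, 13:00-17:30.
Jamal ∩ Lila: 09:00-10:30, 11:30-12:00, 13:00-14:30.
Jamal ∩ Lila ∩ Pita: 09:00-10:30, 13:00-14:30.
So the common availability across everyone is 09:00-10:30, 13:00-14:30.
Summing the common windows: 90 + 90 = 180 minutes.

180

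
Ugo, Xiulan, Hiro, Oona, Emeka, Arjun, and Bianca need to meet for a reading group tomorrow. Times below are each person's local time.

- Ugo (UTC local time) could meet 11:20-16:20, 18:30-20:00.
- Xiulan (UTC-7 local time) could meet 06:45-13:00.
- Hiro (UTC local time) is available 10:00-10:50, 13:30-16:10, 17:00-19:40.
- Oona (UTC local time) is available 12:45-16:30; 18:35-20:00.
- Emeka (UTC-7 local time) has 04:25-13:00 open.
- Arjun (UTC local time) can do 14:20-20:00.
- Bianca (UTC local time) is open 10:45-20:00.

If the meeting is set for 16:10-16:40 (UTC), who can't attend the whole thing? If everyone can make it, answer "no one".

Ugo in UTC: 11:20-16:20, 18:30-20:00.
Xiulan in UTC: 13:45-20:00 (add 7h to convert from UTC-7).
Hiro in UTC: 10:00-10:50, 13:30-16:10, 17:00-19:40.
Oona in UTC: 12:45-16:30, 18:35-20:00.
Emeka in UTC: 11:25-20:00 (add 7h to convert from UTC-7).
Arjun in UTC: 14:20-20:00.
Bianca in UTC: 10:45-20:00.
Ugo: not fully free for 16:10-16:40. Xiulan: free for 16:10-16:40. Hiro: not fully free for 16:10-16:40. Oona: not fully free for 16:10-16:40. Emeka: free for 16:10-16:40. Arjun: free for 16:10-16:40. Bianca: free for 16:10-16:40.

Hiro, Oona, Ugo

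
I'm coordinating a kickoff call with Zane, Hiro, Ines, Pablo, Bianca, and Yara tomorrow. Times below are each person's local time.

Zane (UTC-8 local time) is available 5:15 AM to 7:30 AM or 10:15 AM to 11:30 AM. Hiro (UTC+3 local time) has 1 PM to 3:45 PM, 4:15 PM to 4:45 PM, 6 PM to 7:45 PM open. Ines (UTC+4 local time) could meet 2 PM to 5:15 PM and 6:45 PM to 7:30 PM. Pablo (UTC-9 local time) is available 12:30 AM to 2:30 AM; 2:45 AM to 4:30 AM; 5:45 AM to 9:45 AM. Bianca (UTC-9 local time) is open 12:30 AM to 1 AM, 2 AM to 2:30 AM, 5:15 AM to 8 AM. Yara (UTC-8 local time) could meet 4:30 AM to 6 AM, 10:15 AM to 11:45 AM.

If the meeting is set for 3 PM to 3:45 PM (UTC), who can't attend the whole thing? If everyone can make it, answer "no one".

Zane in UTC: 13:15-15:30, 18:15-19:30 (add 8h to convert from UTC-8).
Hiro in UTC: 10:00-12:45, 13:15-13:45, 15:00-16:45 (subtract 3h to convert from UTC+3).
Ines in UTC: 10:00-13:15, 14:45-15:30 (subtract 4h to convert from UTC+4).
Pablo in UTC: 09:30-11:30, 11:45-13:30, 14:45-18:45 (add 9h to convert from UTC-9).
Bianca in UTC: 09:30-10:00, 11:00-11:30, 14:15-17:00 (add 9h to convert from UTC-9).
Yara in UTC: 12:30-14:00, 18:15-19:45 (add 8h to convert from UTC-8).
Zane: not fully free for 15:00-15:45. Hiro: free for 15:00-15:45. Ines: not fully free for 15:00-15:45. Pablo: free for 15:00-15:45. Bianca: free for 15:00-15:45. Yara: not fully free for 15:00-15:45.

Ines, Yara, Zane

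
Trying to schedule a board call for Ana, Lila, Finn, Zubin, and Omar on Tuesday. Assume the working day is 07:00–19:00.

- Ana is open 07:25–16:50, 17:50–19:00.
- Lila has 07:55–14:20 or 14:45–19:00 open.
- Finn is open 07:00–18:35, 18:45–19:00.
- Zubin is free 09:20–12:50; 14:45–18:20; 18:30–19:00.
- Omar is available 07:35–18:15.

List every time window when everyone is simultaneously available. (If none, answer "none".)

09:20-12:50, 14:45-16:50, 17:50-18:15

Ana ∩ Lila: 07:55-14:20, 14:45-16:50, 17:50-19:00.
Ana ∩ Lila ∩ Finn: 07:55-14:20, 14:45-16:50, 17:50-18:35, 18:45-19:00.
Ana ∩ Lila ∩ Finn ∩ Zubin: 09:20-12:50, 14:45-16:50, 17:50-18:20, 18:30-18:35, 18:45-19:00.
Ana ∩ Lila ∩ Finn ∩ Zubin ∩ Omar: 09:20-12:50, 14:45-16:50, 17:50-18:15.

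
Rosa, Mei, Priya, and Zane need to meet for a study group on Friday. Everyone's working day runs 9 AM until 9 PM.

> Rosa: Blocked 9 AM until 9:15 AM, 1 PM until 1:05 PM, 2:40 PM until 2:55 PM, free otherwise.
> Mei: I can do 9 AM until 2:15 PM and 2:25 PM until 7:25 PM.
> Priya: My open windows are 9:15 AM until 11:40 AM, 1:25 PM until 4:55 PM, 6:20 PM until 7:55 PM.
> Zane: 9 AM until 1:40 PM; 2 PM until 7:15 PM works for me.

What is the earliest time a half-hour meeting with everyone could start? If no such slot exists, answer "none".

09:15

Rosa free: 09:15-13:00, 13:05-14:40, 14:55-21:00 (invert busy blocks within the working day).
Mei free: 09:00-14:15, 14:25-19:25.
Priya free: 09:15-11:40, 13:25-16:55, 18:20-19:55.
Zane free: 09:00-13:40, 14:00-19:15.
Rosa ∩ Mei: 09:15-13:00, 13:05-14:15, 14:25-14:40, 14:55-19:25.
Rosa ∩ Mei ∩ Priya: 09:15-11:40, 13:25-14:15, 14:25-14:40, 14:55-16:55, 18:20-19:25.
Rosa ∩ Mei ∩ Priya ∩ Zane: 09:15-11:40, 13:25-13:40, 14:00-14:15, 14:25-14:40, 14:55-16:55, 18:20-19:15.
So the common availability across everyone is 09:15-11:40, 13:25-13:40, 14:00-14:15, 14:25-14:40, 14:55-16:55, 18:20-19:15.
The first common window of at least 30 minutes is 09:15-11:40, so the earliest start is 09:15.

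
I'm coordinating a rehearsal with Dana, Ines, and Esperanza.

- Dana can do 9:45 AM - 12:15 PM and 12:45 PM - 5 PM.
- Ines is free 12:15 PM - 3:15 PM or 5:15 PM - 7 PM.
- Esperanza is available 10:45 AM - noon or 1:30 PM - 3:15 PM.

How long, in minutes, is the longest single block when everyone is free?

Dana ∩ Ines: 12:45-15:15.
Dana ∩ Ines ∩ Esperanza: 13:30-15:15.
The longest is 13:30-15:15 at 105 minutes.

105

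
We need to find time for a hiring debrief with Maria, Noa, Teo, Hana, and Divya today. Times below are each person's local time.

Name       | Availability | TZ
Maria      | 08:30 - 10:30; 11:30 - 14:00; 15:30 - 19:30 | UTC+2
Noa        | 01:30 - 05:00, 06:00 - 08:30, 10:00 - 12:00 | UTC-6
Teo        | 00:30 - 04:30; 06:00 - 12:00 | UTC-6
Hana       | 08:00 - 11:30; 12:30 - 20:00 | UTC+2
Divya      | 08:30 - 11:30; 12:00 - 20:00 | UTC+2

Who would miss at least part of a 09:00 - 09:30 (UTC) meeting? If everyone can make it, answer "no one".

Maria in UTC: 06:30-08:30, 09:30-12:00, 13:30-17:30 (subtract 2h to convert from UTC+2).
Noa in UTC: 07:30-11:00, 12:00-14:30, 16:00-18:00 (add 6h to convert from UTC-6).
Teo in UTC: 06:30-10:30, 12:00-18:00 (add 6h to convert from UTC-6).
Hana in UTC: 06:00-09:30, 10:30-18:00 (subtract 2h to convert from UTC+2).
Divya in UTC: 06:30-09:30, 10:00-18:00 (subtract 2h to convert from UTC+2).
Maria: not fully free for 09:00-09:30. Noa: free for 09:00-09:30. Teo: free for 09:00-09:30. Hana: free for 09:00-09:30. Divya: free for 09:00-09:30.

Maria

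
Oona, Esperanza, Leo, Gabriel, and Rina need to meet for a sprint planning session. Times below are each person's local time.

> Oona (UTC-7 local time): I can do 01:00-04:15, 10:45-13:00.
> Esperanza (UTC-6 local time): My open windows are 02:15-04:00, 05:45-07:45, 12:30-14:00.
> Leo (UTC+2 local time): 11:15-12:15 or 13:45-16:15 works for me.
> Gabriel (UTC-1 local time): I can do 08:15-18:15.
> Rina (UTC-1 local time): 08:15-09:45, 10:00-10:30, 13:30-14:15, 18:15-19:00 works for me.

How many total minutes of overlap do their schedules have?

45

Oona in UTC: 08:00-11:15, 17:45-20:00 (add 7h to convert from UTC-7).
Esperanza in UTC: 08:15-10:00, 11:45-13:45, 18:30-20:00 (add 6h to convert from UTC-6).
Leo in UTC: 09:15-10:15, 11:45-14:15 (subtract 2h to convert from UTC+2).
Gabriel in UTC: 09:15-19:15 (add 1h to convert from UTC-1).
Rina in UTC: 09:15-10:45, 11:00-11:30, 14:30-15:15, 19:15-20:00 (add 1h to convert from UTC-1).
Oona ∩ Esperanza: 08:15-10:00, 18:30-20:00.
Oona ∩ Esperanza ∩ Leo: 09:15-10:00.
Oona ∩ Esperanza ∩ Leo ∩ Gabriel: 09:15-10:00.
Oona ∩ Esperanza ∩ Leo ∩ Gabriel ∩ Rina: 09:15-10:00.
That's a single block of 45 minutes.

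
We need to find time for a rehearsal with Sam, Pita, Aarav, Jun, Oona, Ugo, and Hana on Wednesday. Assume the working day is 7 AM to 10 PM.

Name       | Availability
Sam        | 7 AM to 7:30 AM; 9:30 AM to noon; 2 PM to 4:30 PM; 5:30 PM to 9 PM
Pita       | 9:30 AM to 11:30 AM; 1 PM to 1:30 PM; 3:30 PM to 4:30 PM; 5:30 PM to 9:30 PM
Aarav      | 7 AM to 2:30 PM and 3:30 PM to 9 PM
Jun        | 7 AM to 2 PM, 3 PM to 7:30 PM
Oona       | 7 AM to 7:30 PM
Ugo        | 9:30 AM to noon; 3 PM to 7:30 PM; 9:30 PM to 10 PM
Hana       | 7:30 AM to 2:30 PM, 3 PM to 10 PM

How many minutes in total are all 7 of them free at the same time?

300

Sam ∩ Pita: 09:30-11:30, 15:30-16:30, 17:30-21:00.
Sam ∩ Pita ∩ Aarav: 09:30-11:30, 15:30-16:30, 17:30-21:00.
Sam ∩ Pita ∩ Aarav ∩ Jun: 09:30-11:30, 15:30-16:30, 17:30-19:30.
Sam ∩ Pita ∩ Aarav ∩ Jun ∩ Oona: 09:30-11:30, 15:30-16:30, 17:30-19:30.
Sam ∩ Pita ∩ Aarav ∩ Jun ∩ Oona ∩ Ugo: 09:30-11:30, 15:30-16:30, 17:30-19:30.
Sam ∩ Pita ∩ Aarav ∩ Jun ∩ Oona ∩ Ugo ∩ Hana: 09:30-11:30, 15:30-16:30, 17:30-19:30.
Summing the common windows: 120 + 60 + 120 = 300 minutes.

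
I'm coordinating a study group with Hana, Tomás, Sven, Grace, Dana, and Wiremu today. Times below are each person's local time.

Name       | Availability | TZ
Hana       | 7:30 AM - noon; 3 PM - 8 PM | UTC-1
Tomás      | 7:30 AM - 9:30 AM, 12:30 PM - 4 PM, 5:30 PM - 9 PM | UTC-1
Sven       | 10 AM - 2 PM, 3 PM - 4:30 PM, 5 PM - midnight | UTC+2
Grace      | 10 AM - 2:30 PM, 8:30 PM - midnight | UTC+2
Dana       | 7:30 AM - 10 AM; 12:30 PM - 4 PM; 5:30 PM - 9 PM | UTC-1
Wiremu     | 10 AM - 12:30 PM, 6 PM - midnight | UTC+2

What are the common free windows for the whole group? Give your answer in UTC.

Hana in UTC: 08:30-13:00, 16:00-21:00 (add 1h to convert from UTC-1).
Tomás in UTC: 08:30-10:30, 13:30-17:00, 18:30-22:00 (add 1h to convert from UTC-1).
Sven in UTC: 08:00-12:00, 13:00-14:30, 15:00-22:00 (subtract 2h to convert from UTC+2).
Grace in UTC: 08:00-12:30, 18:30-22:00 (subtract 2h to convert from UTC+2).
Dana in UTC: 08:30-11:00, 13:30-17:00, 18:30-22:00 (add 1h to convert from UTC-1).
Wiremu in UTC: 08:00-10:30, 16:00-22:00 (subtract 2h to convert from UTC+2).
Hana ∩ Tomás: 08:30-10:30, 16:00-17:00, 18:30-21:00.
Hana ∩ Tomás ∩ Sven: 08:30-10:30, 16:00-17:00, 18:30-21:00.
Hana ∩ Tomás ∩ Sven ∩ Grace: 08:30-10:30, 18:30-21:00.
Hana ∩ Tomás ∩ Sven ∩ Grace ∩ Dana: 08:30-10:30, 18:30-21:00.
Hana ∩ Tomás ∩ Sven ∩ Grace ∩ Dana ∩ Wiremu: 08:30-10:30, 18:30-21:00.

08:30-10:30, 18:30-21:00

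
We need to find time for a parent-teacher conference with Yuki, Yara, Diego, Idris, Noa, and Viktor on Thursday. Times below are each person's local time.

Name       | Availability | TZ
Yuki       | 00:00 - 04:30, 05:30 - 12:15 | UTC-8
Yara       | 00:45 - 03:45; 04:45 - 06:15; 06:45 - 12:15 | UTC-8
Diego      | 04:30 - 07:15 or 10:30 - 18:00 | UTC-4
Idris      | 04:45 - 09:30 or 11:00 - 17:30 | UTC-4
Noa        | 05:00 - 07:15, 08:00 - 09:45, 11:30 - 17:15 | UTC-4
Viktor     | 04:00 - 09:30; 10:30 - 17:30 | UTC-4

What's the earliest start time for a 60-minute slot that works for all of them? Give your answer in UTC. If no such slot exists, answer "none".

Yuki in UTC: 08:00-12:30, 13:30-20:15 (add 8h to convert from UTC-8).
Yara in UTC: 08:45-11:45, 12:45-14:15, 14:45-20:15 (add 8h to convert from UTC-8).
Diego in UTC: 08:30-11:15, 14:30-22:00 (add 4h to convert from UTC-4).
Idris in UTC: 08:45-13:30, 15:00-21:30 (add 4h to convert from UTC-4).
Noa in UTC: 09:00-11:15, 12:00-13:45, 15:30-21:15 (add 4h to convert from UTC-4).
Viktor in UTC: 08:00-13:30, 14:30-21:30 (add 4h to convert from UTC-4).
Yuki ∩ Yara: 08:45-11:45, 13:30-14:15, 14:45-20:15.
Yuki ∩ Yara ∩ Diego: 08:45-11:15, 14:45-20:15.
Yuki ∩ Yara ∩ Diego ∩ Idris: 08:45-11:15, 15:00-20:15.
Yuki ∩ Yara ∩ Diego ∩ Idris ∩ Noa: 09:00-11:15, 15:30-20:15.
Yuki ∩ Yara ∩ Diego ∩ Idris ∩ Noa ∩ Viktor: 09:00-11:15, 15:30-20:15.
The first common window of at least 60 minutes is 09:00-11:15, so the earliest start is 09:00.

09:00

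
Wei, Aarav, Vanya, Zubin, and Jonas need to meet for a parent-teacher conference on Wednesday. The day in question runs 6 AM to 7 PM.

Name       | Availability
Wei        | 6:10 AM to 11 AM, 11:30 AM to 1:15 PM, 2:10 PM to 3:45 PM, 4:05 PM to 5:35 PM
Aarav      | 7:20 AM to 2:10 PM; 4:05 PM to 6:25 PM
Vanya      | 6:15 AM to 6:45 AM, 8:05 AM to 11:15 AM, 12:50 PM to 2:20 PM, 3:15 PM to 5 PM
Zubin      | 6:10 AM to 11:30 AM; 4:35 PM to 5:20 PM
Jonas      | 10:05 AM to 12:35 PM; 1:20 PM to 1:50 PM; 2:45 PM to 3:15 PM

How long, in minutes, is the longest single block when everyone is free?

Wei ∩ Aarav: 07:20-11:00, 11:30-13:15, 16:05-17:35.
Wei ∩ Aarav ∩ Vanya: 08:05-11:00, 12:50-13:15, 16:05-17:00.
Wei ∩ Aarav ∩ Vanya ∩ Zubin: 08:05-11:00, 16:35-17:00.
Wei ∩ Aarav ∩ Vanya ∩ Zubin ∩ Jonas: 10:05-11:00.
The longest is 10:05-11:00 at 55 minutes.

55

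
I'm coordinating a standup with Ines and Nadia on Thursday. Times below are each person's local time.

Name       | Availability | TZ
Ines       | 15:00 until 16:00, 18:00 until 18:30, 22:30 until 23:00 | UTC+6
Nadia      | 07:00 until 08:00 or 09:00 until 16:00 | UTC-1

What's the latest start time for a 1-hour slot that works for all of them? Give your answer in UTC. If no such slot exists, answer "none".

none

Ines in UTC: 09:00-10:00, 12:00-12:30, 16:30-17:00 (subtract 6h to convert from UTC+6).
Nadia in UTC: 08:00-09:00, 10:00-17:00 (add 1h to convert from UTC-1).
Ines ∩ Nadia: 12:00-12:30, 16:30-17:00.
No common window is at least 60 minutes long.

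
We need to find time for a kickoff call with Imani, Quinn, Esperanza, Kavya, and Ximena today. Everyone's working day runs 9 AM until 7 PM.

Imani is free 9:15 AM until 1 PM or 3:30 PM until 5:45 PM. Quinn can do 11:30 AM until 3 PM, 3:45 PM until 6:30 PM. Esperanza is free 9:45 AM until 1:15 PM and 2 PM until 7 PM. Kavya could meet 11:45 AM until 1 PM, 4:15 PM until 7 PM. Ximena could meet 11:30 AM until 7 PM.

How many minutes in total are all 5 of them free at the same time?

165

Imani ∩ Quinn: 11:30-13:00, 15:45-17:45.
Imani ∩ Quinn ∩ Esperanza: 11:30-13:00, 15:45-17:45.
Imani ∩ Quinn ∩ Esperanza ∩ Kavya: 11:45-13:00, 16:15-17:45.
Imani ∩ Quinn ∩ Esperanza ∩ Kavya ∩ Ximena: 11:45-13:00, 16:15-17:45.
So the common availability across everyone is 11:45-13:00, 16:15-17:45.
Summing the common windows: 75 + 90 = 165 minutes.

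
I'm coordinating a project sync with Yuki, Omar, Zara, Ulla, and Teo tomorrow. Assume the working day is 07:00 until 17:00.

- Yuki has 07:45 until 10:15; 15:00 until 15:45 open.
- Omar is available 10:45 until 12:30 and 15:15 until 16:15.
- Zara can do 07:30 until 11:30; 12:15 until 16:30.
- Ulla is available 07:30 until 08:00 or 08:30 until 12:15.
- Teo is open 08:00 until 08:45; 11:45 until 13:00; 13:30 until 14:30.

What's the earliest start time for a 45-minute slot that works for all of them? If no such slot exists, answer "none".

Yuki ∩ Omar: 15:15-15:45.
Yuki ∩ Omar ∩ Zara: 15:15-15:45.
Yuki ∩ Omar ∩ Zara ∩ Ulla: ∅.
Yuki ∩ Omar ∩ Zara ∩ Ulla ∩ Teo: ∅.
There is no time when everyone is free.
No common window is at least 45 minutes long.

none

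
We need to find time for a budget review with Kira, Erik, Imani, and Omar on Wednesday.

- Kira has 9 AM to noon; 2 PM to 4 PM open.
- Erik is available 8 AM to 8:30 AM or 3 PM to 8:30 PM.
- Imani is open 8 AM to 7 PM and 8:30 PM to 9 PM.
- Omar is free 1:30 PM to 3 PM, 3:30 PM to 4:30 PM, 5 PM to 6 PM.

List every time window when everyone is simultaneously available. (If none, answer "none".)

Kira ∩ Erik: 15:00-16:00.
Kira ∩ Erik ∩ Imani: 15:00-16:00.
Kira ∩ Erik ∩ Imani ∩ Omar: 15:30-16:00.

15:30-16:00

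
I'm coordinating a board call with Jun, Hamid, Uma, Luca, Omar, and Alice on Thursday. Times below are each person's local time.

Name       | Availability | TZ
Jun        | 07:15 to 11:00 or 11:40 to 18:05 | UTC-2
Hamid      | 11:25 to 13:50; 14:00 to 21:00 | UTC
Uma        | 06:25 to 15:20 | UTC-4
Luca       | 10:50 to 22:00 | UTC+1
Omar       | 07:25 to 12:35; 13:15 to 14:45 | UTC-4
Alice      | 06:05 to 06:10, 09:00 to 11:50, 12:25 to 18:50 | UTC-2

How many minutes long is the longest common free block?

130

Jun in UTC: 09:15-13:00, 13:40-20:05 (add 2h to convert from UTC-2).
Hamid in UTC: 11:25-13:50, 14:00-21:00.
Uma in UTC: 10:25-19:20 (add 4h to convert from UTC-4).
Luca in UTC: 09:50-21:00 (subtract 1h to convert from UTC+1).
Omar in UTC: 11:25-16:35, 17:15-18:45 (add 4h to convert from UTC-4).
Alice in UTC: 08:05-08:10, 11:00-13:50, 14:25-20:50 (add 2h to convert from UTC-2).
Jun ∩ Hamid: 11:25-13:00, 13:40-13:50, 14:00-20:05.
Jun ∩ Hamid ∩ Uma: 11:25-13:00, 13:40-13:50, 14:00-19:20.
Jun ∩ Hamid ∩ Uma ∩ Luca: 11:25-13:00, 13:40-13:50, 14:00-19:20.
Jun ∩ Hamid ∩ Uma ∩ Luca ∩ Omar: 11:25-13:00, 13:40-13:50, 14:00-16:35, 17:15-18:45.
Jun ∩ Hamid ∩ Uma ∩ Luca ∩ Omar ∩ Alice: 11:25-13:00, 13:40-13:50, 14:25-16:35, 17:15-18:45.
The longest is 14:25-16:35 at 130 minutes.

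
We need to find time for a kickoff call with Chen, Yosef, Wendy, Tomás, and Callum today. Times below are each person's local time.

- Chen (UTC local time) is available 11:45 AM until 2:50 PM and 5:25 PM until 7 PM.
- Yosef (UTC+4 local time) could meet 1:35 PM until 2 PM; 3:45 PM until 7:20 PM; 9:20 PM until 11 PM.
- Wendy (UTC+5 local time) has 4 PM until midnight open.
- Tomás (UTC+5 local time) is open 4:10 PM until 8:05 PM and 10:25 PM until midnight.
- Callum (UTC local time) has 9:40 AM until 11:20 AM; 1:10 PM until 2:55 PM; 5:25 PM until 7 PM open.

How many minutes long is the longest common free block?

Chen in UTC: 11:45-14:50, 17:25-19:00.
Yosef in UTC: 09:35-10:00, 11:45-15:20, 17:20-19:00 (subtract 4h to convert from UTC+4).
Wendy in UTC: 11:00-19:00 (subtract 5h to convert from UTC+5).
Tomás in UTC: 11:10-15:05, 17:25-19:00 (subtract 5h to convert from UTC+5).
Callum in UTC: 09:40-11:20, 13:10-14:55, 17:25-19:00.
Chen ∩ Yosef: 11:45-14:50, 17:25-19:00.
Chen ∩ Yosef ∩ Wendy: 11:45-14:50, 17:25-19:00.
Chen ∩ Yosef ∩ Wendy ∩ Tomás: 11:45-14:50, 17:25-19:00.
Chen ∩ Yosef ∩ Wendy ∩ Tomás ∩ Callum: 13:10-14:50, 17:25-19:00.
The longest is 13:10-14:50 at 100 minutes.

100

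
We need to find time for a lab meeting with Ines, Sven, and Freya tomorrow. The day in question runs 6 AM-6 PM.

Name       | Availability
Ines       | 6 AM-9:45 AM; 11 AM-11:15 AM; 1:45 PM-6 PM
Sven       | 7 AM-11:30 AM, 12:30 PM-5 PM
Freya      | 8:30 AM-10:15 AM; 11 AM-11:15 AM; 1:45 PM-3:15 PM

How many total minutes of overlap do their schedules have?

Ines ∩ Sven: 07:00-09:45, 11:00-11:15, 13:45-17:00.
Ines ∩ Sven ∩ Freya: 08:30-09:45, 11:00-11:15, 13:45-15:15.
So the common availability across everyone is 08:30-09:45, 11:00-11:15, 13:45-15:15.
Summing the common windows: 75 + 15 + 90 = 180 minutes.

180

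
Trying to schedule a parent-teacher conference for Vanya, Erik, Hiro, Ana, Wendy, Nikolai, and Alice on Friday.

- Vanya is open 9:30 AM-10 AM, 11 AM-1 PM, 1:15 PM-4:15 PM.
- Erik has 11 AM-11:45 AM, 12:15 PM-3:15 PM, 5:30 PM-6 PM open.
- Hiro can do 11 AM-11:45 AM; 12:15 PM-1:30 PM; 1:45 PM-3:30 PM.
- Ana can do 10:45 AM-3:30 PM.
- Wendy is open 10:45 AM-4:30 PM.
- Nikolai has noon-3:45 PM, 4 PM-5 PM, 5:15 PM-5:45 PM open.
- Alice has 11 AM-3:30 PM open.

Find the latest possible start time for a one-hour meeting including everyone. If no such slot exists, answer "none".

14:15

Vanya ∩ Erik: 11:00-11:45, 12:15-13:00, 13:15-15:15.
Vanya ∩ Erik ∩ Hiro: 11:00-11:45, 12:15-13:00, 13:15-13:30, 13:45-15:15.
Vanya ∩ Erik ∩ Hiro ∩ Ana: 11:00-11:45, 12:15-13:00, 13:15-13:30, 13:45-15:15.
Vanya ∩ Erik ∩ Hiro ∩ Ana ∩ Wendy: 11:00-11:45, 12:15-13:00, 13:15-13:30, 13:45-15:15.
Vanya ∩ Erik ∩ Hiro ∩ Ana ∩ Wendy ∩ Nikolai: 12:15-13:00, 13:15-13:30, 13:45-15:15.
Vanya ∩ Erik ∩ Hiro ∩ Ana ∩ Wendy ∩ Nikolai ∩ Alice: 12:15-13:00, 13:15-13:30, 13:45-15:15.
The last common window of at least 60 minutes is 13:45-15:15; a 60-minute meeting can start as late as 14:15 and still end by 15:15.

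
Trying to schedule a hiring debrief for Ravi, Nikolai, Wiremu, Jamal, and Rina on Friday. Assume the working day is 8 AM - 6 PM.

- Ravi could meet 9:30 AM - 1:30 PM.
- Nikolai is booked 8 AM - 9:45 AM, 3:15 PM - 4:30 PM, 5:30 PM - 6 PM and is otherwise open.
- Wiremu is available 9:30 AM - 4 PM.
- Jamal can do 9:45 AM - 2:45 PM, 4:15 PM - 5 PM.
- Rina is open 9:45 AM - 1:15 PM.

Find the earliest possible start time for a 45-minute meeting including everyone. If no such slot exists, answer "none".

Ravi free: 09:30-13:30.
Nikolai free: 09:45-15:15, 16:30-17:30 (invert busy blocks within the working day).
Wiremu free: 09:30-16:00.
Jamal free: 09:45-14:45, 16:15-17:00.
Rina free: 09:45-13:15.
Ravi ∩ Nikolai: 09:45-13:30.
Ravi ∩ Nikolai ∩ Wiremu: 09:45-13:30.
Ravi ∩ Nikolai ∩ Wiremu ∩ Jamal: 09:45-13:30.
Ravi ∩ Nikolai ∩ Wiremu ∩ Jamal ∩ Rina: 09:45-13:15.
The first common window of at least 45 minutes is 09:45-13:15, so the earliest start is 09:45.

09:45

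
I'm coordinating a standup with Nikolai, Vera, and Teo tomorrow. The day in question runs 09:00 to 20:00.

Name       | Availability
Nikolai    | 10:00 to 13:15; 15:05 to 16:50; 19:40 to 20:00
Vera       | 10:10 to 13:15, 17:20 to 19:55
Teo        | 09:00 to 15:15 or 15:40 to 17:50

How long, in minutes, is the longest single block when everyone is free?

Nikolai ∩ Vera: 10:10-13:15, 19:40-19:55.
Nikolai ∩ Vera ∩ Teo: 10:10-13:15.
So the common availability across everyone is 10:10-13:15.
The longest is 10:10-13:15 at 185 minutes.

185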